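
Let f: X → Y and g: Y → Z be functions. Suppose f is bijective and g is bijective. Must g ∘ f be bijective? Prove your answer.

Injectivity: if g(f(a)) = g(f(b)) then f(a) = f(b) (g injective) so a = b (f injective).
Surjectivity: for c ∈ Z pick b with g(b) = c, then a with f(a) = b; then (g ∘ f)(a) = c.
Hence g ∘ f is bijective.

bijective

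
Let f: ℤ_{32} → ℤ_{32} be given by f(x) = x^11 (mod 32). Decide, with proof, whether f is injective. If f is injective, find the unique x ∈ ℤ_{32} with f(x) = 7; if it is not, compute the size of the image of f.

17

f(0) = 0^11 = 0.
f(2): Repeated squaring mod 32: 2^1 ≡ 2, 2^2 ≡ 2² = 4, 2^4 ≡ 4² = 16, 2^8 ≡ 16² = 256 ≡ 0. Since 11 = 8 + 2 + 1, 2^11 ≡ 0·4·2: 0·4 = 0, then 0·2 = 0. So 2^11 ≡ 0 (mod 32).
So f(0) = f(2) = 0 while 0 ≠ 2, thus f is not injective.
Since f is not injective, we determine |image(f)|. Computing x^11 mod 32 for each x (by repeated squaring, reducing mod 32 at every step), the values f(0), f(1), …, f(31) are: 0, 1, 0, 27, 0, 29, 0, 23, 0, 25, 0, 19, 0, 21, 0, 15, 0, 17, 0, 11, 0, 13, 0, 7, 0, 9, 0, 3, 0, 5, 0, 31.
The distinct values are {0, 1, 3, 5, 7, 9, 11, 13, 15, 17, 19, 21, 23, 25, 27, 29, 31}; there are 17 of them.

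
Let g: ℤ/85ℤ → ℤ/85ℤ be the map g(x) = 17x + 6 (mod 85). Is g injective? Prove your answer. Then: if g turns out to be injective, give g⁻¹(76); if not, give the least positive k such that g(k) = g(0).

Recall: g is injective if g(a) = g(b) implies a = b.
We have gcd(17, 85) = 17 > 1. Taking a = 0 and b = 5: g(0) = 6 and g(5) = 17·5 + 6 = 91 ≡ 6 (mod 85).
So g(0) = g(5) while 0 ≠ 5, thus g is not injective.
Since g is not injective, we find the least positive k with g(k) = g(0): this means 17k ≡ 0 (mod 85), i.e. 85 ∣ 17k. Since gcd(17, 85) = 17, dividing through by 17 this holds exactly when 5 ∣ k.
The smallest positive such k is 5.

5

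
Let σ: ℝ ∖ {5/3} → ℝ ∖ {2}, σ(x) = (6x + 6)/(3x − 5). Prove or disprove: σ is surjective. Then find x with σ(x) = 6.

3

For any y ≠ 2, solving y(3x − 5) = 6x + 6 for x gives a well-defined x ≠ 5/3. So σ is surjective.
Solving σ(x) = 6: cross-multiplying gives 6x + 6 = 6(3x − 5), which rearranges to −12x = −36, so x = 3.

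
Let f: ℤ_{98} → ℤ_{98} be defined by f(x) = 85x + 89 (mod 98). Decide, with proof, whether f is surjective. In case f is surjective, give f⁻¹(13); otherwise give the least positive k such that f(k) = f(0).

36

Since gcd(85, 98) = 1, 85 is invertible modulo 98. Euclid's algorithm: 98 = 1·85 + 13, 85 = 6·13 + 7, 13 = 1·7 + 6, 7 = 1·6 + 1; back-substituting gives 1 = 15·85 − 13·98, so 85⁻¹ ≡ 15 (mod 98).
For any y ∈ ℤ_{98}, x = 15(y − 89) mod 98 satisfies f(x) = 85·15(y − 89) + 89 ≡ y (since 85·15 ≡ 1 mod 98). So every y has a preimage.
Hence f is surjective.
Since f is surjective, we find f⁻¹(13): we need 85x ≡ 13 − 89 ≡ 22 (mod 98). Using 85⁻¹ = 15: x ≡ 15·22 = 330 = 3·98 + 36, so x = 36.
Check: f(36) = 85·36 + 89 = 3149 = 32·98 + 13 ≡ 13 (mod 98).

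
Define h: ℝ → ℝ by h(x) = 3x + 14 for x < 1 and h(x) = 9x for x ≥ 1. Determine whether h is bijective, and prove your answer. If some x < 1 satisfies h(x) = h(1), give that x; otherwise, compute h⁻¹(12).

Both pieces are strictly increasing (slopes 3 and 9), so each is injective on its own interval.
The left piece maps (−∞, 1) onto (−∞, 17); the right piece maps [1, ∞) onto [9, ∞).
These images overlap. In particular h(1) = 9 (right piece), and solving 3x + 14 = 9 on the left piece gives x = −5/3 < 1.
So h(−5/3) = h(1) with −5/3 ≠ 1, and h is not injective, hence not bijective. This x = −5/3 is the requested value below 1.

-5/3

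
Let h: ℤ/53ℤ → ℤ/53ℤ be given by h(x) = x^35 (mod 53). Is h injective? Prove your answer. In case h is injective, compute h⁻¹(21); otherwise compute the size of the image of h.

39

Since 53 is prime, the nonzero elements of ℤ/53ℤ form a cyclic group of order 52.
As gcd(35, 52) = 1, raising to the 35th power is a bijection on this group: if x_1^35 ≡ x_2^35 then (x_1x_2^{−1})^35 = 1, and the only element of order dividing gcd(35, 52) = 1 is 1, so x_1 = x_2.
With h(0) = 0 this makes h injective on all of ℤ/53ℤ, hence bijective (finite equal-size domain and codomain). In particular h is injective.
Since h is injective, we find the preimage of 21. The inverse of x ↦ x^35 on (ℤ/53ℤ)^× is x ↦ x^3, because 35·3 = 105 = 2·52 + 1 ≡ 1 (mod 52) and x^{52} = 1 for x ≠ 0 (Fermat). So h⁻¹(21) = 21^3 mod 53.
Repeated squaring mod 53: 21^1 ≡ 21, 21^2 ≡ 21² = 441 ≡ 17. Since 3 = 2 + 1, 21^3 ≡ 17·21: 17·21 = 357 ≡ 39. So 21^3 ≡ 39 (mod 53).
Hence h⁻¹(21) = 39.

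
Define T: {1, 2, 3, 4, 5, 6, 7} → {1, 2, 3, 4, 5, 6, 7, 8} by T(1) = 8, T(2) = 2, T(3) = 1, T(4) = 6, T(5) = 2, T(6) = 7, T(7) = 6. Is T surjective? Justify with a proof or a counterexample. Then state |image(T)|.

No element maps to 3, so T is not surjective.
The image of T is {1, 2, 6, 7, 8}, which has 5 elements.

5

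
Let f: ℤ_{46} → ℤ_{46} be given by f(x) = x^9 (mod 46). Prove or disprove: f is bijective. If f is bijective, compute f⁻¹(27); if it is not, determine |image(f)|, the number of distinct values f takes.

35

Computing x^9 mod 46 for each x (by repeated squaring, reducing mod 46 at every step), the values f(0), f(1), …, f(45) are: 0, 1, 6, 41, 36, 11, 16, 15, 32, 25, 20, 19, 4, 3, 44, 37, 8, 7, 12, 33, 28, 17, 22, 23, 24, 29, 18, 13, 34, 39, 38, 9, 2, 43, 42, 27, 26, 21, 14, 31, 30, 35, 10, 5, 40, 45.
Every element of ℤ_{46} appears exactly once in this list, so f is a bijection, and in particular bijective.
Since f is bijective, we read off the preimage of 27 from the same table: f(35) = 27, so f⁻¹(27) = 35.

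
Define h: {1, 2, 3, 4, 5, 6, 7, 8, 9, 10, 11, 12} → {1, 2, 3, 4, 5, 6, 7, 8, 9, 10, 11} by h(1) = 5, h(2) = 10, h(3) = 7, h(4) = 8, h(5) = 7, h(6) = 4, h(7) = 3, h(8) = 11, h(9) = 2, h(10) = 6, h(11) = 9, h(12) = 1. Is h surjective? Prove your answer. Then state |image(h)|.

Every element of the codomain has a preimage: 1 = h(12), 2 = h(9), 3 = h(7), 4 = h(6), 5 = h(1), 6 = h(10), 7 = h(3), 8 = h(4), 9 = h(11), 10 = h(2), 11 = h(8).
Therefore h is surjective.
The image of h is {1, 2, 3, 4, 5, 6, 7, 8, 9, 10, 11}, which has 11 elements.

11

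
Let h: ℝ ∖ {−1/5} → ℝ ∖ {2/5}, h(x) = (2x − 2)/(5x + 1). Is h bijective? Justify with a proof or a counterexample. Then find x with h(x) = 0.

Suppose h(x_1) = h(x_2). Cross-multiplying: (2x_1 − 2)(5x_2 + 1) = (2x_2 − 2)(5x_1 + 1).
Expanding both sides and cancelling the symmetric terms leaves 12·(x_1 − x_2) = 0. Since 12 ≠ 0, x_1 = x_2. Hence h is injective.
For any y ≠ 2/5, solving y(5x + 1) = 2x − 2 for x gives a well-defined x ≠ −1/5. So h is surjective.
Hence h is bijective.
Solving h(x) = 0: cross-multiplying gives 2x − 2 = 0(5x + 1), which rearranges to 2x = 2, so x = 1.

1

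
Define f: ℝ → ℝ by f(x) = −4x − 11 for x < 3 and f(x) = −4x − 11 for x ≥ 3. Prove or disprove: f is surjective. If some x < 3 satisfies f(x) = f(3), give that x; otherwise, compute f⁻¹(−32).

21/4

Both pieces are strictly decreasing (slopes −4 and −4), so each is injective on its own interval.
The left piece maps (−∞, 3) onto (−23, ∞); the right piece maps [3, ∞) onto (−∞, −23].
These images together cover ℝ, so f is surjective.
Because the two images are disjoint, no x < 3 has f(x) = f(3), so we compute f⁻¹(−32): −32 lies in (−∞, −23], so solve −4x − 11 = −32: x = (−32 + 11)/(−4) = 21/4.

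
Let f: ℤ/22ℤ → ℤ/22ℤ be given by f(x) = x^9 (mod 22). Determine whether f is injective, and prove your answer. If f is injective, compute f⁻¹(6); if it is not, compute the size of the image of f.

2

Computing x^9 mod 22 for each x (by repeated squaring, reducing mod 22 at every step), the values f(0), f(1), …, f(21) are: 0, 1, 6, 15, 14, 9, 2, 19, 18, 5, 10, 11, 12, 17, 4, 3, 20, 13, 8, 7, 16, 21.
Every element of ℤ/22ℤ appears exactly once in this list, so f is a bijection, and in particular injective.
Since f is injective, we read off the preimage of 6 from the same table: f(2) = 6, so f⁻¹(6) = 2.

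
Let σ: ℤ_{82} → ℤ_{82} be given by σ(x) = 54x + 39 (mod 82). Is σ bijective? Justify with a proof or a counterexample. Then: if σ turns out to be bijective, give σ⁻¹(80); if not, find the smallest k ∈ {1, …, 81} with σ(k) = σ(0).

41

We have gcd(54, 82) = 2 > 1. Taking s = 0 and t = 41: σ(0) = 39 and σ(41) = 54·41 + 39 = 2253 ≡ 39 (mod 82).
So σ(0) = σ(41) while 0 ≠ 41, therefore σ is not injective, hence not bijective.
Since σ is not bijective, we find the least positive k with σ(k) = σ(0): this means 54k ≡ 0 (mod 82), i.e. 82 ∣ 54k. Since gcd(54, 82) = 2, dividing through by 2 this holds exactly when 41 ∣ 27k, and as gcd(27, 41) = 1, exactly when 41 ∣ k.
The smallest positive such k is 41.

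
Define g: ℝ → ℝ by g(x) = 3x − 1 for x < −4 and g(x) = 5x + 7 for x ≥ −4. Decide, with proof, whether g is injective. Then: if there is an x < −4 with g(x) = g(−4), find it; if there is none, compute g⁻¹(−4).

-11/5

Both pieces are strictly increasing (slopes 3 and 5), so each is injective on its own interval.
The left piece maps (−∞, −4) onto (−∞, −13); the right piece maps [−4, ∞) onto [−13, ∞).
These images are disjoint, so no value is attained by both pieces. Therefore g is injective.
Because the two images are disjoint, no x < −4 has g(x) = g(−4), so we compute g⁻¹(−4): −4 lies in [−13, ∞), so solve 5x + 7 = −4: x = (−4 − 7)/5 = −11/5.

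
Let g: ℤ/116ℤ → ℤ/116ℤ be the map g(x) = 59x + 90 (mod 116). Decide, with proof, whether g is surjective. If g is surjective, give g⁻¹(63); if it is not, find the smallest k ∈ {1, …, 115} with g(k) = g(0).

31

Since gcd(59, 116) = 1, 59 is invertible modulo 116. Euclid's algorithm: 116 = 1·59 + 57, 59 = 1·57 + 2, 57 = 28·2 + 1; back-substituting gives 1 = 59·59 − 30·116, so 59⁻¹ ≡ 59 (mod 116).
Then y ↦ 59(y − 90) is a two-sided inverse to g, so every y ∈ ℤ/116ℤ has a preimage.
Hence g is surjective.
Since g is surjective, we find g⁻¹(63): we need 59x ≡ 63 − 90 ≡ 89 (mod 116). Using 59⁻¹ = 59: x ≡ 59·89 = 5251 = 45·116 + 31, so x = 31.
Check: g(31) = 59·31 + 90 = 1919 = 16·116 + 63 ≡ 63 (mod 116).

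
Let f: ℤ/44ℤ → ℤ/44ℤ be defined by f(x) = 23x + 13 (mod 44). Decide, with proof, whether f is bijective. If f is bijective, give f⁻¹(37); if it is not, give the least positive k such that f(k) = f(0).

If f(s) = f(t), then 23s ≡ 23t (mod 44). Because gcd(23, 44) = 1, we may cancel 23 to get s ≡ t (mod 44).
We now compute 23⁻¹ mod 44 explicitly. Euclid's algorithm: 44 = 1·23 + 21, 23 = 1·21 + 2, 21 = 10·2 + 1; back-substituting gives 1 = 23·23 − 12·44, so 23⁻¹ ≡ 23 (mod 44).
Then y ↦ 23(y − 13) is a two-sided inverse to f, so every y ∈ ℤ/44ℤ has a preimage.
Therefore f is bijective.
Since f is bijective, we compute f⁻¹(37): solve 23x + 13 ≡ 37 (mod 44), i.e. 23x ≡ 24 (mod 44).
Multiplying by 23⁻¹ = 23 gives x ≡ 23·24 = 552 = 12·44 + 24 ≡ 24 (mod 44).
Check: f(24) = 23·24 + 13 = 565 = 12·44 + 37 ≡ 37 (mod 44).

24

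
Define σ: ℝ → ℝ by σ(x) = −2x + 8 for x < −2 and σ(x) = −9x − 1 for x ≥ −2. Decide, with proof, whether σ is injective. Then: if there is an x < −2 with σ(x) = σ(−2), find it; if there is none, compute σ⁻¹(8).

Both pieces are strictly decreasing (slopes −2 and −9), so each is injective on its own interval.
The left piece maps (−∞, −2) onto (12, ∞); the right piece maps [−2, ∞) onto (−∞, 17].
These images overlap. In particular σ(−2) = 17 (right piece), and solving −2x + 8 = 17 on the left piece gives x = −9/2 < −2.
So σ(−9/2) = σ(−2) with −9/2 ≠ −2, and σ is not injective. This x = −9/2 is the requested value below −2.

-9/2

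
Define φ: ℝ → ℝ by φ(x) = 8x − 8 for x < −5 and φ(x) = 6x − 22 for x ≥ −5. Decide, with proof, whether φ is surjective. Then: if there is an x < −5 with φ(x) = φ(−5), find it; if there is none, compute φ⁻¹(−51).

Both pieces are strictly increasing (slopes 8 and 6), so each is injective on its own interval.
The left piece maps (−∞, −5) onto (−∞, −48); the right piece maps [−5, ∞) onto [−52, ∞).
The union (−∞, −48) ∪ [−52, ∞) covers ℝ, so φ is surjective.
For the follow-up: the images overlap, so an x < −5 with φ(x) = φ(−5) exists. φ(−5) = −52; solving 8x − 8 = −52 for x < −5 gives x = (−52 + 8)/8 = −11/2.

-11/2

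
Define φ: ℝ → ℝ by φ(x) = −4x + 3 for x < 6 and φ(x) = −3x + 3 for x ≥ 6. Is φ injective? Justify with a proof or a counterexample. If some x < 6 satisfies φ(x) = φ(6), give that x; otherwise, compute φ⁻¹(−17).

9/2

Both pieces are strictly decreasing (slopes −4 and −3), so each is injective on its own interval.
The left piece maps (−∞, 6) onto (−21, ∞); the right piece maps [6, ∞) onto (−∞, −15].
These images overlap. In particular φ(6) = −15 (right piece), and solving −4x + 3 = −15 on the left piece gives x = 9/2 < 6.
So φ(9/2) = φ(6) with 9/2 ≠ 6, and φ is not injective. This x = 9/2 is the requested value below 6.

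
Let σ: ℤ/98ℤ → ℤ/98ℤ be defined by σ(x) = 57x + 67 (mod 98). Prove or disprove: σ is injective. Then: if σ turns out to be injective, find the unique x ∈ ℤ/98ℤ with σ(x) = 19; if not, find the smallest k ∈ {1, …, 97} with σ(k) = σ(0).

By definition, σ is injective if σ(a) = σ(b) implies a = b.
Suppose σ(a) = σ(b) in ℤ/98ℤ. Then 57a + 67 ≡ 57b + 67 (mod 98), thus 57(a − b) ≡ 0 (mod 98).
Since gcd(57, 98) = 1, 57 is invertible modulo 98, thus a − b ≡ 0 (mod 98), i.e. a = b.
Therefore σ is injective.
We now compute 57⁻¹ mod 98 explicitly. Euclid's algorithm: 98 = 1·57 + 41, 57 = 1·41 + 16, 41 = 2·16 + 9, 16 = 1·9 + 7, 9 = 1·7 + 2, 7 = 3·2 + 1; back-substituting gives 1 = 43·57 − 25·98, so 57⁻¹ ≡ 43 (mod 98).
Since σ is injective, we find σ⁻¹(19): we need 57x ≡ 19 − 67 ≡ 50 (mod 98). Using 57⁻¹ = 43: x ≡ 43·50 = 2150 = 21·98 + 92, so x = 92.
Check: σ(92) = 57·92 + 67 = 5311 = 54·98 + 19 ≡ 19 (mod 98).

92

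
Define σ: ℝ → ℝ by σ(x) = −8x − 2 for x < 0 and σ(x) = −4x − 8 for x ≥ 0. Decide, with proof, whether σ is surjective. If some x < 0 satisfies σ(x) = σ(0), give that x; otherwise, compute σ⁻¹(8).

Both pieces are strictly decreasing (slopes −8 and −4), so each is injective on its own interval.
The left piece maps (−∞, 0) onto (−2, ∞); the right piece maps [0, ∞) onto (−∞, −8].
The union (−2, ∞) ∪ (−∞, −8] omits the interval between −2 and −8; in particular −2 has no preimage. So σ is not surjective.
Because the two images are disjoint, no x < 0 has σ(x) = σ(0), so we compute σ⁻¹(8): 8 lies in (−2, ∞), so solve −8x − 2 = 8: x = (8 + 2)/(−8) = −5/4.

-5/4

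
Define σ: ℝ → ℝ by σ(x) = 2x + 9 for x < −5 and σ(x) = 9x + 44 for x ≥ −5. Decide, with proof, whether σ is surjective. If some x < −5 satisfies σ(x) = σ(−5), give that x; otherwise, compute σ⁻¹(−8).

-17/2

Both pieces are strictly increasing (slopes 2 and 9), so each is injective on its own interval.
The left piece maps (−∞, −5) onto (−∞, −1); the right piece maps [−5, ∞) onto [−1, ∞).
These images together cover ℝ, so σ is surjective.
Because the two images are disjoint, no x < −5 has σ(x) = σ(−5), so we compute σ⁻¹(−8): −8 lies in (−∞, −1), so solve 2x + 9 = −8: x = (−8 − 9)/2 = −17/2.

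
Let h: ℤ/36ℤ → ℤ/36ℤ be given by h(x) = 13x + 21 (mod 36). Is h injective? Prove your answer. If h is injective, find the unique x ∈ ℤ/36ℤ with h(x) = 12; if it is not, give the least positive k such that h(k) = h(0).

If h(x_1) = h(x_2), then 13x_1 ≡ 13x_2 (mod 36). Because gcd(13, 36) = 1, we may cancel 13 to get x_1 ≡ x_2 (mod 36).
Thus h is injective.
We now compute 13⁻¹ mod 36 explicitly. Euclid's algorithm: 36 = 2·13 + 10, 13 = 1·10 + 3, 10 = 3·3 + 1; back-substituting gives 1 = 25·13 − 9·36, so 13⁻¹ ≡ 25 (mod 36).
Since h is injective, we find h⁻¹(12): we need 13x ≡ 12 − 21 ≡ 27 (mod 36). Using 13⁻¹ = 25: x ≡ 25·27 = 675 = 18·36 + 27, so x = 27.
Check: h(27) = 13·27 + 21 = 372 = 10·36 + 12 ≡ 12 (mod 36).

27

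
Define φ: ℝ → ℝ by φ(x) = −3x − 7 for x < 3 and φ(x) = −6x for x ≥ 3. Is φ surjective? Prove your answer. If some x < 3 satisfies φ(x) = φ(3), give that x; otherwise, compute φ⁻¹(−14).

7/3

Both pieces are strictly decreasing (slopes −3 and −6), so each is injective on its own interval.
The left piece maps (−∞, 3) onto (−16, ∞); the right piece maps [3, ∞) onto (−∞, −18].
The union (−16, ∞) ∪ (−∞, −18] omits the interval between −16 and −18; in particular −16 has no preimage. So φ is not surjective.
Because the two images are disjoint, no x < 3 has φ(x) = φ(3), so we compute φ⁻¹(−14): −14 lies in (−16, ∞), so solve −3x − 7 = −14: x = (−14 + 7)/(−3) = 7/3.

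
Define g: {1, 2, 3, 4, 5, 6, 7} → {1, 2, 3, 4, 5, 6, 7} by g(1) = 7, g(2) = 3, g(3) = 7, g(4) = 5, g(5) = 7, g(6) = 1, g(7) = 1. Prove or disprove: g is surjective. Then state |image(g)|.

4

No element maps to 2, so g is not surjective.
The image of g is {1, 3, 5, 7}, which has 4 elements.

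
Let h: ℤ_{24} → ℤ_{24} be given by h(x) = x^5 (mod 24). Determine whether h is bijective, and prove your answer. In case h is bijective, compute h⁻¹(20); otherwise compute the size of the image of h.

h(0) = 0^5 = 0.
h(6): Repeated squaring mod 24: 6^1 ≡ 6, 6^2 ≡ 6² = 36 ≡ 12, 6^4 ≡ 12² = 144 ≡ 0. Since 5 = 4 + 1, 6^5 ≡ 0·6: 0·6 = 0. So 6^5 ≡ 0 (mod 24).
So h(0) = h(6) = 0 while 0 ≠ 6, thus h is not injective, hence not bijective.
Since h is not bijective, we determine |image(h)|. Computing x^5 mod 24 for each x (by repeated squaring, reducing mod 24 at every step), the values h(0), h(1), …, h(23) are: 0, 1, 8, 3, 16, 5, 0, 7, 8, 9, 16, 11, 0, 13, 8, 15, 16, 17, 0, 19, 8, 21, 16, 23.
The distinct values are {0, 1, 3, 5, 7, 8, 9, 11, 13, 15, 16, 17, 19, 21, 23}; there are 15 of them.

15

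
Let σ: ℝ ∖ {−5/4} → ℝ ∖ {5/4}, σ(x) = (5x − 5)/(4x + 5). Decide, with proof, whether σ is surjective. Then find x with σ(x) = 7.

For any y ≠ 5/4, solving y(4x + 5) = 5x − 5 for x gives a well-defined x ≠ −5/4. So σ is surjective.
Solving σ(x) = 7: cross-multiplying gives 5x − 5 = 7(4x + 5), which rearranges to −23x = 40, so x = −40/23.

-40/23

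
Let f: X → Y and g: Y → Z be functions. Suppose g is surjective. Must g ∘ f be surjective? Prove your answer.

not surjective

No. Take X = {1}, Y = Z = {1, 2, 3, 4, 5, 6}, f(1) = 1, and g = identity (surjective).
Then (g ∘ f)(1) = 1, and 6 ∈ Z has no preimage under g ∘ f, so g ∘ f is not surjective.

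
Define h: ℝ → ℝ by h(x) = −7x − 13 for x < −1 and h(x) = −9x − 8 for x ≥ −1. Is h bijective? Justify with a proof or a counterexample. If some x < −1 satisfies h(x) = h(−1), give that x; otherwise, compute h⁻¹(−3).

Both pieces are strictly decreasing (slopes −7 and −9), so each is injective on its own interval.
The left piece maps (−∞, −1) onto (−6, ∞); the right piece maps [−1, ∞) onto (−∞, 1].
These images overlap. In particular h(−1) = 1 (right piece), and solving −7x − 13 = 1 on the left piece gives x = −2 < −1.
So h(−2) = h(−1) with −2 ≠ −1, and h is not injective, hence not bijective. This x = −2 is the requested value below −1.

-2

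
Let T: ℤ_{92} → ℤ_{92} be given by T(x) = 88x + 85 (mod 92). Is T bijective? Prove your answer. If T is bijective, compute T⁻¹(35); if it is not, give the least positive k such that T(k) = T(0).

Recall that T is injective if T(u) = T(v) implies u = v.
We have gcd(88, 92) = 4 > 1. Taking u = 0 and v = 23: T(0) = 85 and T(23) = 88·23 + 85 = 2109 ≡ 85 (mod 92).
So T(0) = T(23) while 0 ≠ 23, hence T is not injective, hence not bijective.
Since T is not bijective, we find the least positive k with T(k) = T(0): this means 88k ≡ 0 (mod 92), i.e. 92 ∣ 88k. Since gcd(88, 92) = 4, dividing through by 4 this holds exactly when 23 ∣ 22k, and as gcd(22, 23) = 1, exactly when 23 ∣ k.
The smallest positive such k is 23.

23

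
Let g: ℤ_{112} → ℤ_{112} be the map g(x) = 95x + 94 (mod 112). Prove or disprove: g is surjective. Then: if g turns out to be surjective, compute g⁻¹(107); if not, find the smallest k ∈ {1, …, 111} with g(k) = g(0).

Recall that surjectivity means every element of the codomain has a preimage under g.
Since gcd(95, 112) = 1, 95 is invertible modulo 112. Euclid's algorithm: 112 = 1·95 + 17, 95 = 5·17 + 10, 17 = 1·10 + 7, 10 = 1·7 + 3, 7 = 2·3 + 1; back-substituting gives 1 = 79·95 − 67·112, so 95⁻¹ ≡ 79 (mod 112).
For any y ∈ ℤ_{112}, x = 79(y − 94) mod 112 satisfies g(x) = 95·79(y − 94) + 94 ≡ y (since 95·79 ≡ 1 mod 112). So every y has a preimage.
Hence g is surjective.
Since g is surjective, we find g⁻¹(107): we need 95x ≡ 107 − 94 ≡ 13 (mod 112). Using 95⁻¹ = 79: x ≡ 79·13 = 1027 = 9·112 + 19, so x = 19.
Check: g(19) = 95·19 + 94 = 1899 = 16·112 + 107 ≡ 107 (mod 112).

19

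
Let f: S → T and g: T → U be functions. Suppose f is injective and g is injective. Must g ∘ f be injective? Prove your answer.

injective

Suppose (g ∘ f)(x_1) = (g ∘ f)(x_2), i.e. g(f(x_1)) = g(f(x_2)).
Since g is injective, f(x_1) = f(x_2). Since f is injective, x_1 = x_2. So g ∘ f is injective.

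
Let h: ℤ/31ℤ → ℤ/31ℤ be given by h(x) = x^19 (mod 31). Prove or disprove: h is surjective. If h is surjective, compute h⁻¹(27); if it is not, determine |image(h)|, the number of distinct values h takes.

23

Since 31 is prime, the nonzero elements of ℤ/31ℤ form a cyclic group of order 30.
As gcd(19, 30) = 1, raising to the 19th power is a bijection on this group: if s^19 ≡ t^19 then (st^{−1})^19 = 1, and the only element of order dividing gcd(19, 30) = 1 is 1, so s = t.
With h(0) = 0 this makes h injective on all of ℤ/31ℤ, hence bijective (finite equal-size domain and codomain). In particular h is surjective.
Since h is surjective, we find the preimage of 27. The inverse of x ↦ x^19 on (ℤ/31ℤ)^× is x ↦ x^19, because 19·19 = 361 = 12·30 + 1 ≡ 1 (mod 30) and x^{30} = 1 for x ≠ 0 (Fermat). So h⁻¹(27) = 27^19 mod 31.
Repeated squaring mod 31: 27^1 ≡ 27, 27^2 ≡ 27² = 729 ≡ 16, 27^4 ≡ 16² = 256 ≡ 8, 27^8 ≡ 8² = 64 ≡ 2, 27^16 ≡ 2² = 4. Since 19 = 16 + 2 + 1, 27^19 ≡ 4·16·27: 4·16 = 64 ≡ 2, then 2·27 = 54 ≡ 23. So 27^19 ≡ 23 (mod 31).
Hence h⁻¹(27) = 23.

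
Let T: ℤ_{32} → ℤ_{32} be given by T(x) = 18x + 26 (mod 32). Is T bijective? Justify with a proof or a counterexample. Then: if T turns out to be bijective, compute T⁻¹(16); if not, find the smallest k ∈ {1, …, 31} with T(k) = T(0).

By definition, injectivity means: for all u, v in the domain, T(u) = T(v) implies u = v.
We have gcd(18, 32) = 2 > 1. Taking u = 0 and v = 16: T(0) = 26 and T(16) = 18·16 + 26 = 314 ≡ 26 (mod 32).
So T(0) = T(16) while 0 ≠ 16, thus T is not injective, hence not bijective.
Since T is not bijective, we find the least positive k with T(k) = T(0): this means 18k ≡ 0 (mod 32), i.e. 32 ∣ 18k. Since gcd(18, 32) = 2, dividing through by 2 this holds exactly when 16 ∣ 9k, and as gcd(9, 16) = 1, exactly when 16 ∣ k.
The smallest positive such k is 16.

16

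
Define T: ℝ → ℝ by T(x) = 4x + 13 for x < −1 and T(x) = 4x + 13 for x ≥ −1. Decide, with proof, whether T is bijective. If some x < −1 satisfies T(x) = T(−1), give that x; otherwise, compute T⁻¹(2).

Both pieces are strictly increasing (slopes 4 and 4), so each is injective on its own interval.
The left piece maps (−∞, −1) onto (−∞, 9); the right piece maps [−1, ∞) onto [9, ∞).
Since 9 = 9, the images partition ℝ: T is injective and surjective, hence bijective.
Because the two images are disjoint, no x < −1 has T(x) = T(−1), so we compute T⁻¹(2): 2 lies in (−∞, 9), so solve 4x + 13 = 2: x = (2 − 13)/4 = −11/4.

-11/4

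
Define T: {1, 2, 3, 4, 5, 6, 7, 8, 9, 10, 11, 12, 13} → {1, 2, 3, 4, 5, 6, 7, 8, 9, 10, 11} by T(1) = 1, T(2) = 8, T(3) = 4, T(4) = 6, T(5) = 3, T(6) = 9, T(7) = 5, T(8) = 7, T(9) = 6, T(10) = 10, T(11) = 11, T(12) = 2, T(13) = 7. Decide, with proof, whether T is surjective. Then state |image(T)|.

Every element of the codomain has a preimage: 1 = T(1), 2 = T(12), 3 = T(5), 4 = T(3), 5 = T(7), 6 = T(4), 7 = T(8), 8 = T(2), 9 = T(6), 10 = T(10), 11 = T(11).
So T is surjective.
The image of T is {1, 2, 3, 4, 5, 6, 7, 8, 9, 10, 11}, which has 11 elements.

11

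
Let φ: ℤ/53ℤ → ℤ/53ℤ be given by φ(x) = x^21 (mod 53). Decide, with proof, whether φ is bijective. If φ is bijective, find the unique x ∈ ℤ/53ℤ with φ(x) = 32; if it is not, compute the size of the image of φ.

26

Since 53 is prime, the nonzero elements of ℤ/53ℤ form a cyclic group of order 52.
As gcd(21, 52) = 1, raising to the 21st power is a bijection on this group: if a^21 ≡ b^21 then (ab^{−1})^21 = 1, and the only element of order dividing gcd(21, 52) = 1 is 1, so a = b.
With φ(0) = 0 this makes φ injective on all of ℤ/53ℤ, hence bijective (finite equal-size domain and codomain). In particular φ is bijective.
Since φ is bijective, we find the preimage of 32. The inverse of x ↦ x^21 on (ℤ/53ℤ)^× is x ↦ x^5, because 21·5 = 105 = 2·52 + 1 ≡ 1 (mod 52) and x^{52} = 1 for x ≠ 0 (Fermat). So φ⁻¹(32) = 32^5 mod 53.
Repeated squaring mod 53: 32^1 ≡ 32, 32^2 ≡ 32² = 1024 ≡ 17, 32^4 ≡ 17² = 289 ≡ 24. Since 5 = 4 + 1, 32^5 ≡ 24·32: 24·32 = 768 ≡ 26. So 32^5 ≡ 26 (mod 53).
Hence φ⁻¹(32) = 26.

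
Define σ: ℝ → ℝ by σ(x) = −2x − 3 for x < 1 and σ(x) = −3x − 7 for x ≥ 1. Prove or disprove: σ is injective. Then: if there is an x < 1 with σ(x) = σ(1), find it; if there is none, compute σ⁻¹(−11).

Both pieces are strictly decreasing (slopes −2 and −3), so each is injective on its own interval.
The left piece maps (−∞, 1) onto (−5, ∞); the right piece maps [1, ∞) onto (−∞, −10].
These images are disjoint, so no value is attained by both pieces. Therefore σ is injective.
Because the two images are disjoint, no x < 1 has σ(x) = σ(1), so we compute σ⁻¹(−11): −11 lies in (−∞, −10], so solve −3x − 7 = −11: x = (−11 + 7)/(−3) = 4/3.

4/3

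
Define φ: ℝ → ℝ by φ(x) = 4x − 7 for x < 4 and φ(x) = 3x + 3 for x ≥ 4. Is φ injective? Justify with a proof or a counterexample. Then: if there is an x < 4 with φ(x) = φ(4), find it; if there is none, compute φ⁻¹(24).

7

Both pieces are strictly increasing (slopes 4 and 3), so each is injective on its own interval.
The left piece maps (−∞, 4) onto (−∞, 9); the right piece maps [4, ∞) onto [15, ∞).
These images are disjoint, so no value is attained by both pieces. So φ is injective.
Because the two images are disjoint, no x < 4 has φ(x) = φ(4), so we compute φ⁻¹(24): 24 lies in [15, ∞), so solve 3x + 3 = 24: x = (24 − 3)/3 = 7.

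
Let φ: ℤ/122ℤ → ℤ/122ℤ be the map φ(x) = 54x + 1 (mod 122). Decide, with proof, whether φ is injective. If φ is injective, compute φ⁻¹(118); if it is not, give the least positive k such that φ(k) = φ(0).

By definition, φ is injective when φ(s) = φ(t) forces s = t.
We have gcd(54, 122) = 2 > 1. Taking s = 0 and t = 61: φ(0) = 1 and φ(61) = 54·61 + 1 = 3295 ≡ 1 (mod 122).
So φ(0) = φ(61) while 0 ≠ 61, thus φ is not injective.
Since φ is not injective, we find the least positive k with φ(k) = φ(0): this means 54k ≡ 0 (mod 122), i.e. 122 ∣ 54k. Since gcd(54, 122) = 2, dividing through by 2 this holds exactly when 61 ∣ 27k, and as gcd(27, 61) = 1, exactly when 61 ∣ k.
The smallest positive such k is 61.

61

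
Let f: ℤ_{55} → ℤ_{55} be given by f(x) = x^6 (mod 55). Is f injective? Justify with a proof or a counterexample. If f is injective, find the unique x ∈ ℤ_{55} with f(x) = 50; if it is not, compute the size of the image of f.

f(3): Repeated squaring mod 55: 3^1 ≡ 3, 3^2 ≡ 3² = 9, 3^4 ≡ 9² = 81 ≡ 26. Since 6 = 4 + 2, 3^6 ≡ 26·9: 26·9 = 234 ≡ 14. So 3^6 ≡ 14 (mod 55).
f(8): Repeated squaring mod 55: 8^1 ≡ 8, 8^2 ≡ 8² = 64 ≡ 9, 8^4 ≡ 9² = 81 ≡ 26. Since 6 = 4 + 2, 8^6 ≡ 26·9: 26·9 = 234 ≡ 14. So 8^6 ≡ 14 (mod 55).
So f(3) = f(8) = 14 while 3 ≠ 8, thus f is not injective.
Since f is not injective, we determine |image(f)|. Computing x^6 mod 55 for each x (by repeated squaring, reducing mod 55 at every step), the values f(0), f(1), …, f(54) are: 0, 1, 9, 14, 26, 5, 16, 4, 14, 31, 45, 11, 34, 9, 36, 15, 16, 49, 4, 36, 20, 1, 44, 34, 31, 25, 26, 49, 49, 26, 25, 31, 34, 44, 1, 20, 36, 4, 49, 16, 15, 36, 9, 34, 11, 45, 31, 14, 4, 16, 5, 26, 14, 9, 1.
The distinct values are {0, 1, 4, 5, 9, 11, 14, 15, 16, 20, 25, 26, 31, 34, 36, 44, 45, 49}; there are 18 of them.

18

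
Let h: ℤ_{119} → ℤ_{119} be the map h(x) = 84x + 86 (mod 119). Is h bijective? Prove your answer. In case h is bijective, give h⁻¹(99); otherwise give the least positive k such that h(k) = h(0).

17

Recall that h is injective if h(u) = h(v) implies u = v.
We have gcd(84, 119) = 7 > 1. Taking u = 0 and v = 17: h(0) = 86 and h(17) = 84·17 + 86 = 1514 ≡ 86 (mod 119).
So h(0) = h(17) while 0 ≠ 17, therefore h is not injective, hence not bijective.
Since h is not bijective, we find the least positive k with h(k) = h(0): this means 84k ≡ 0 (mod 119), i.e. 119 ∣ 84k. Since gcd(84, 119) = 7, dividing through by 7 this holds exactly when 17 ∣ 12k, and as gcd(12, 17) = 1, exactly when 17 ∣ k.
The smallest positive such k is 17.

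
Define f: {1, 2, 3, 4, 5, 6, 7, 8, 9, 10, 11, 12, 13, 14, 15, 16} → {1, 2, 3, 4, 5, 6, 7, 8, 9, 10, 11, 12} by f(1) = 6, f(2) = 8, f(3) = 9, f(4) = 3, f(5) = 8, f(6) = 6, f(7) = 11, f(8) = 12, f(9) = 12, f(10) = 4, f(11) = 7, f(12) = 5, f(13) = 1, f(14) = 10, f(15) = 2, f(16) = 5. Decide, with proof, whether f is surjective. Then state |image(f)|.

Every element of the codomain has a preimage: 1 = f(13), 2 = f(15), 3 = f(4), 4 = f(10), 5 = f(12), 6 = f(1), 7 = f(11), 8 = f(2), 9 = f(3), 10 = f(14), 11 = f(7), 12 = f(8).
Thus f is surjective.
The image of f is {1, 2, 3, 4, 5, 6, 7, 8, 9, 10, 11, 12}, which has 12 elements.

12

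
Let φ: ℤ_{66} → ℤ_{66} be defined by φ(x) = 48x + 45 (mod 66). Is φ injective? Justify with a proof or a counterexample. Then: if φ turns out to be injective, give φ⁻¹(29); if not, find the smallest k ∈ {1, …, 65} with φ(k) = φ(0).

11

By definition, injectivity means: for all x_1, x_2 in the domain, φ(x_1) = φ(x_2) implies x_1 = x_2.
We have gcd(48, 66) = 6 > 1. Taking x_1 = 0 and x_2 = 11: φ(0) = 45 and φ(11) = 48·11 + 45 = 573 ≡ 45 (mod 66).
So φ(0) = φ(11) while 0 ≠ 11, thus φ is not injective.
Since φ is not injective, we find the least positive k with φ(k) = φ(0): this means 48k ≡ 0 (mod 66), i.e. 66 ∣ 48k. Since gcd(48, 66) = 6, dividing through by 6 this holds exactly when 11 ∣ 8k, and as gcd(8, 11) = 1, exactly when 11 ∣ k.
The smallest positive such k is 11.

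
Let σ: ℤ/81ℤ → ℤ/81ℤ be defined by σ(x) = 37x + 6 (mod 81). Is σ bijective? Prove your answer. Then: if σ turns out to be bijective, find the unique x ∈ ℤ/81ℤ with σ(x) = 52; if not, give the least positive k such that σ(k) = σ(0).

10

If σ(u) = σ(v), then 37u ≡ 37v (mod 81). Because gcd(37, 81) = 1, we may cancel 37 to get u ≡ v (mod 81).
We now compute 37⁻¹ mod 81 explicitly. Euclid's algorithm: 81 = 2·37 + 7, 37 = 5·7 + 2, 7 = 3·2 + 1; back-substituting gives 1 = 46·37 − 21·81, so 37⁻¹ ≡ 46 (mod 81).
Then y ↦ 46(y − 6) is a two-sided inverse to σ, so every y ∈ ℤ/81ℤ has a preimage.
Thus σ is bijective.
Since σ is bijective, we compute σ⁻¹(52): solve 37x + 6 ≡ 52 (mod 81), i.e. 37x ≡ 46 (mod 81).
Multiplying by 37⁻¹ = 46 gives x ≡ 46·46 = 2116 = 26·81 + 10 ≡ 10 (mod 81).
Check: σ(10) = 37·10 + 6 = 376 = 4·81 + 52 ≡ 52 (mod 81).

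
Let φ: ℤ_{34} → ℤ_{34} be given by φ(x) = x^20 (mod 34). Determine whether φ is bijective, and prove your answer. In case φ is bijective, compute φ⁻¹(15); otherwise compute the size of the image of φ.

φ(3): Repeated squaring mod 34: 3^1 ≡ 3, 3^2 ≡ 3² = 9, 3^4 ≡ 9² = 81 ≡ 13, 3^8 ≡ 13² = 169 ≡ 33, 3^16 ≡ 33² = 1089 ≡ 1. Since 20 = 16 + 4, 3^20 ≡ 1·13: 1·13 = 13. So 3^20 ≡ 13 (mod 34).
φ(5): Repeated squaring mod 34: 5^1 ≡ 5, 5^2 ≡ 5² = 25, 5^4 ≡ 25² = 625 ≡ 13, 5^8 ≡ 13² = 169 ≡ 33, 5^16 ≡ 33² = 1089 ≡ 1. Since 20 = 16 + 4, 5^20 ≡ 1·13: 1·13 = 13. So 5^20 ≡ 13 (mod 34).
So φ(3) = φ(5) = 13 while 3 ≠ 5, so φ is not injective, hence not bijective.
Since φ is not bijective, we determine |image(φ)|. Computing x^20 mod 34 for each x (by repeated squaring, reducing mod 34 at every step), the values φ(0), φ(1), …, φ(33) are: 0, 1, 16, 13, 18, 13, 4, 21, 16, 33, 4, 21, 30, 1, 30, 33, 18, 17, 18, 33, 30, 1, 30, 21, 4, 33, 16, 21, 4, 13, 18, 13, 16, 1.
The distinct values are {0, 1, 4, 13, 16, 17, 18, 21, 30, 33}; there are 10 of them.

10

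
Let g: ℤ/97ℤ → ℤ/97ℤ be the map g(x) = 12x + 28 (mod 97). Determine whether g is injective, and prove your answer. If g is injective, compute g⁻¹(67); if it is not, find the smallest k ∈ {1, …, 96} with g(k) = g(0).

Recall: injectivity means: for all x_1, x_2 in the domain, g(x_1) = g(x_2) implies x_1 = x_2.
Suppose g(x_1) = g(x_2) in ℤ/97ℤ. Then 12x_1 + 28 ≡ 12x_2 + 28 (mod 97), hence 12(x_1 − x_2) ≡ 0 (mod 97).
Since gcd(12, 97) = 1, 12 is invertible modulo 97, therefore x_1 − x_2 ≡ 0 (mod 97), i.e. x_1 = x_2.
Thus g is injective.
We now compute 12⁻¹ mod 97 explicitly. Euclid's algorithm: 97 = 8·12 + 1; back-substituting gives 1 = 89·12 − 11·97, so 12⁻¹ ≡ 89 (mod 97).
Since g is injective, we find g⁻¹(67): we need 12x ≡ 67 − 28 ≡ 39 (mod 97). Using 12⁻¹ = 89: x ≡ 89·39 = 3471 = 35·97 + 76, so x = 76.
Check: g(76) = 12·76 + 28 = 940 = 9·97 + 67 ≡ 67 (mod 97).

76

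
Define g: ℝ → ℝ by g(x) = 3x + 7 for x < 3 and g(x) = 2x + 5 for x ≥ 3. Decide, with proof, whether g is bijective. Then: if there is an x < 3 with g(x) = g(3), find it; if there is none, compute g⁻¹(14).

Both pieces are strictly increasing (slopes 3 and 2), so each is injective on its own interval.
The left piece maps (−∞, 3) onto (−∞, 16); the right piece maps [3, ∞) onto [11, ∞).
These images overlap. In particular g(3) = 11 (right piece), and solving 3x + 7 = 11 on the left piece gives x = 4/3 < 3.
So g(4/3) = g(3) with 4/3 ≠ 3, and g is not injective, hence not bijective. This x = 4/3 is the requested value below 3.

4/3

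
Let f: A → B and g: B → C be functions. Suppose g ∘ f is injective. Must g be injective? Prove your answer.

No. Take A = {0, 1, 2}, B = {0, 1, 2, 3, 4, 5}, C = {0, 1, 2, 3, 4, 5}, f(a) = a for each a ∈ A, and g(b) = 4 if b ∈ {4, 5} else g(b) = b.
Then g ∘ f = f is injective (A ⊂ B and f is the inclusion), but g(4) = g(5) = 4 with 4 ≠ 5, so g is not injective.

not injective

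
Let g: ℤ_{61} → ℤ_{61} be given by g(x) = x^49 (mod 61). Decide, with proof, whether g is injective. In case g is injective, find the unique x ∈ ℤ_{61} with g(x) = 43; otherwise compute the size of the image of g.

6

Since 61 is prime, the nonzero elements of ℤ_{61} form a cyclic group of order 60.
As gcd(49, 60) = 1, raising to the 49th power is a bijection on this group: if x_1^49 ≡ x_2^49 then (x_1x_2^{−1})^49 = 1, and the only element of order dividing gcd(49, 60) = 1 is 1, so x_1 = x_2.
With g(0) = 0 this makes g injective on all of ℤ_{61}, hence bijective (finite equal-size domain and codomain). In particular g is injective.
Since g is injective, we find the preimage of 43. The inverse of x ↦ x^49 on (ℤ_{61})^× is x ↦ x^49, because 49·49 = 2401 = 40·60 + 1 ≡ 1 (mod 60) and x^{60} = 1 for x ≠ 0 (Fermat). So g⁻¹(43) = 43^49 mod 61.
Repeated squaring mod 61: 43^1 ≡ 43, 43^2 ≡ 43² = 1849 ≡ 19, 43^4 ≡ 19² = 361 ≡ 56, 43^8 ≡ 56² = 3136 ≡ 25, 43^16 ≡ 25² = 625 ≡ 15, 43^32 ≡ 15² = 225 ≡ 42. Since 49 = 32 + 16 + 1, 43^49 ≡ 42·15·43: 42·15 = 630 ≡ 20, then 20·43 = 860 ≡ 6. So 43^49 ≡ 6 (mod 61).
Hence g⁻¹(43) = 6.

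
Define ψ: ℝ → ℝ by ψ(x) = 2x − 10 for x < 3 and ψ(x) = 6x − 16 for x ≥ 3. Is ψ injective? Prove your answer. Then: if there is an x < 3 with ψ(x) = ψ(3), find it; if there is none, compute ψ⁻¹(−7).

Both pieces are strictly increasing (slopes 2 and 6), so each is injective on its own interval.
The left piece maps (−∞, 3) onto (−∞, −4); the right piece maps [3, ∞) onto [2, ∞).
These images are disjoint, so no value is attained by both pieces. So ψ is injective.
Because the two images are disjoint, no x < 3 has ψ(x) = ψ(3), so we compute ψ⁻¹(−7): −7 lies in (−∞, −4), so solve 2x − 10 = −7: x = (−7 + 10)/2 = 3/2.

3/2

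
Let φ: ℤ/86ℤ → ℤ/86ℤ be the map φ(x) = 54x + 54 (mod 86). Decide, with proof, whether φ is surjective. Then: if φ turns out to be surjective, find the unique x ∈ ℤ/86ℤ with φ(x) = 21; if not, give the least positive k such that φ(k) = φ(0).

43

Since gcd(54, 86) = 2, we have 54x ≡ 0 (mod 2) for all x, so φ(x) ≡ 0 (mod 2).
But 1 ≢ 0 (mod 2), so 1 ∈ ℤ/86ℤ has no preimage. Therefore φ is not surjective.
Since φ is not surjective, we find the least positive k with φ(k) = φ(0): this means 54k ≡ 0 (mod 86), i.e. 86 ∣ 54k. Since gcd(54, 86) = 2, dividing through by 2 this holds exactly when 43 ∣ 27k, and as gcd(27, 43) = 1, exactly when 43 ∣ k.
The smallest positive such k is 43.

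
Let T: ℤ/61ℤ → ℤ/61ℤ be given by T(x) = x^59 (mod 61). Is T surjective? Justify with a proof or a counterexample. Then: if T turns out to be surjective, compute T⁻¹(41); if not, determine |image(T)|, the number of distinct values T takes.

Since 61 is prime, the nonzero elements of ℤ/61ℤ form a cyclic group of order 60.
As gcd(59, 60) = 1, raising to the 59th power is a bijection on this group: if a^59 ≡ b^59 then (ab^{−1})^59 = 1, and the only element of order dividing gcd(59, 60) = 1 is 1, so a = b.
With T(0) = 0 this makes T injective on all of ℤ/61ℤ, hence bijective (finite equal-size domain and codomain). In particular T is surjective.
Since T is surjective, we find the preimage of 41. The inverse of x ↦ x^59 on (ℤ/61ℤ)^× is x ↦ x^59, because 59·59 = 3481 = 58·60 + 1 ≡ 1 (mod 60) and x^{60} = 1 for x ≠ 0 (Fermat). So T⁻¹(41) = 41^59 mod 61.
Repeated squaring mod 61: 41^1 ≡ 41, 41^2 ≡ 41² = 1681 ≡ 34, 41^4 ≡ 34² = 1156 ≡ 58, 41^8 ≡ 58² = 3364 ≡ 9, 41^16 ≡ 9² = 81 ≡ 20, 41^32 ≡ 20² = 400 ≡ 34. Since 59 = 32 + 16 + 8 + 2 + 1, 41^59 ≡ 34·20·9·34·41: 34·20 = 680 ≡ 9, then 9·9 = 81 ≡ 20, then 20·34 = 680 ≡ 9, then 9·41 = 369 ≡ 3. So 41^59 ≡ 3 (mod 61).
Hence T⁻¹(41) = 3.

3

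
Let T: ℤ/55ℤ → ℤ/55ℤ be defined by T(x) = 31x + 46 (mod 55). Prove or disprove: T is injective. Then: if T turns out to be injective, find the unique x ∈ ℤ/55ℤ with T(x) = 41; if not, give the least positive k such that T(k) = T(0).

By definition, T is injective when T(a) = T(b) forces a = b.
Suppose T(a) = T(b) in ℤ/55ℤ. Then 31a + 46 ≡ 31b + 46 (mod 55), hence 31(a − b) ≡ 0 (mod 55).
Since gcd(31, 55) = 1, 31 is invertible modulo 55, so a − b ≡ 0 (mod 55), i.e. a = b.
Thus T is injective.
We now compute 31⁻¹ mod 55 explicitly. Euclid's algorithm: 55 = 1·31 + 24, 31 = 1·24 + 7, 24 = 3·7 + 3, 7 = 2·3 + 1; back-substituting gives 1 = 16·31 − 9·55, so 31⁻¹ ≡ 16 (mod 55).
Since T is injective, we compute T⁻¹(41): solve 31x + 46 ≡ 41 (mod 55), i.e. 31x ≡ 50 (mod 55).
Multiplying by 31⁻¹ = 16 gives x ≡ 16·50 = 800 = 14·55 + 30 ≡ 30 (mod 55).
Check: T(30) = 31·30 + 46 = 976 = 17·55 + 41 ≡ 41 (mod 55).

30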